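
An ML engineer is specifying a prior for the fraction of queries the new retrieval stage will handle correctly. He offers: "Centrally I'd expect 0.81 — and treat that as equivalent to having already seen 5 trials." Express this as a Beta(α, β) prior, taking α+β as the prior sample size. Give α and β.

α = 4.05, β = 0.95

Under the effective-sample-size interpretation, Beta(α, β) has prior mean α/(α+β) and prior sample size α+β.
So α+β = 5 and α/(α+β) = 0.81, giving α = 0.81·5 = 4.05 and β = 5 − 4.05 = 0.95.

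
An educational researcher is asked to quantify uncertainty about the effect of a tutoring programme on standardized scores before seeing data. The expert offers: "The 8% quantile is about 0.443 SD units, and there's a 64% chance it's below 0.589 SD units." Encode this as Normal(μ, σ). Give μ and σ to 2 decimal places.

For Normal(μ,σ), the p-quantile is μ + z_p·σ. Here z_{0.08} = -1.405, z_{0.64} = 0.3585.
So 0.443 = μ − 1.405σ and 0.589 = μ + 0.3585σ.
Subtracting: σ = (0.589 − 0.443)/(0.3585 − (-1.405)) = 0.08.
Then μ = 0.443 − (-1.405)·0.08 = 0.56.

μ = 0.56, σ = 0.08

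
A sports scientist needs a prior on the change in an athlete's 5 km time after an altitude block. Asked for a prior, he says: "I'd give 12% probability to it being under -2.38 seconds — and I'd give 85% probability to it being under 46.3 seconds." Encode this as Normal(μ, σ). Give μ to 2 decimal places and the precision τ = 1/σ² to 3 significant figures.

μ = 23.48, τ = 0.00206

For Normal(μ,σ), the p-quantile is μ + z_p·σ. Here z_{0.12} = -1.175, z_{0.85} = 1.036.
So -2.38 = μ − 1.175σ and 46.3 = μ + 1.036σ.
Subtracting: σ = (46.3 − -2.38)/(1.036 − (-1.175)) = 22.01.
Then μ = -2.38 − (-1.175)·22.01 = 23.48.
Precision τ = 1/σ² = 1/22.01² = 0.00206.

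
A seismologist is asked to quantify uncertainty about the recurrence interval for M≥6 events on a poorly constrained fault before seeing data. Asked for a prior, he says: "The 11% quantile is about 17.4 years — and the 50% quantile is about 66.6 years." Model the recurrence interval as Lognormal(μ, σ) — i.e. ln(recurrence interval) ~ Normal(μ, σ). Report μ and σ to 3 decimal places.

μ ≈ 4.199, σ ≈ 1.094

If T ~ Lognormal(μ,σ) then ln T ~ Normal(μ,σ), so the p-quantile of ln T is μ + z_p·σ.
ln(17.4) = 2.856 and ln(66.6) = 4.199; z_{0.11} = -1.227, z_{0.5} = 0.
σ = (4.199 − 2.856)/(0 − (-1.227)) = 1.094.
μ = 2.856 − (-1.227)·1.094 = 4.199.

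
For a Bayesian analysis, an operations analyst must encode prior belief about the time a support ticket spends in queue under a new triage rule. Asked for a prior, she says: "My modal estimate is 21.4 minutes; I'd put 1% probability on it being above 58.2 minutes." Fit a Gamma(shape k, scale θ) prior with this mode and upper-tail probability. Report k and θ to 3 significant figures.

k ≈ 5.6, θ ≈ 4.65

Gamma(k,θ) with k>1 has mode (k−1)θ, so θ = 21.4/(k−1).
Need P(X < 58.2) = 0.99 with θ tied to k this way. Start at k = 2, θ = 21.4: P(X<58.2) ≈ 0.755.
Too low — raise k to concentrate. Iterating converges to k ≈ 5.6.
Then θ = 21.4/(5.6−1) ≈ 4.65.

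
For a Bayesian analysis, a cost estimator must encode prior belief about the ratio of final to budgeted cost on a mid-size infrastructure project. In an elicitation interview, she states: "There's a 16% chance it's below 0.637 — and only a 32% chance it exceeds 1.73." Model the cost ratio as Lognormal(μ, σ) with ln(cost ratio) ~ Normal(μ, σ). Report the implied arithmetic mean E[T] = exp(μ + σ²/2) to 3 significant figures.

If T ~ Lognormal(μ,σ) then ln T ~ Normal(μ,σ), so the p-quantile of ln T is μ + z_p·σ.
ln(0.637) = -0.451 and ln(1.73) = 0.5481; z_{0.16} = -0.9945, z_{0.68} = 0.4677.
σ = (0.5481 − -0.451)/(0.4677 − (-0.9945)) = 0.683.
μ = -0.451 − (-0.9945)·0.683 = 0.229.
E[T] = exp(μ + σ²/2) = exp(0.229 + 0.2335) = 1.59.

E[T] ≈ 1.59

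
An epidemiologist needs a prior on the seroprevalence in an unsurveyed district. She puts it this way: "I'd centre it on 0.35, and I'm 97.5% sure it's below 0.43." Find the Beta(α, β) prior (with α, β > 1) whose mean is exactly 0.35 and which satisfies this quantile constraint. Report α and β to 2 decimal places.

With mean 0.35 fixed, write α = 0.35s, β = 0.65s where s = α+β.
Need P(θ < 0.43) = 0.975 under Beta(0.35s, 0.65s). Normal approximation: (q−m)/√(m(1−m)/s) ≈ z_{0.975} = 1.96, so s ≈ 0.35·0.65·(1.96)²/(0.43−0.35)² = 136.6.
At s = 136.6: P(θ<0.43) ≈ 0.973. Adjusting to match 0.975 gives s ≈ 142.14.
So α = 0.35·142.14 ≈ 49.75, β = 0.65·142.14 ≈ 92.39.

α ≈ 49.75, β ≈ 92.39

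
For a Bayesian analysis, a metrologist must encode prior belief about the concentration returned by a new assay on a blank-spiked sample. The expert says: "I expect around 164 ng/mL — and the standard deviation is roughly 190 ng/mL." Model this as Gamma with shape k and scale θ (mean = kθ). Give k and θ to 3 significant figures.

For Gamma(k, scale θ): mean = kθ, variance = kθ², so CV = 1/√k.
CV = SD/mean = 190/164 = 1.159, hence k = 1/CV² = 0.745.
Then θ = mean/k = 164/0.745 = 220.

k ≈ 0.745, θ ≈ 220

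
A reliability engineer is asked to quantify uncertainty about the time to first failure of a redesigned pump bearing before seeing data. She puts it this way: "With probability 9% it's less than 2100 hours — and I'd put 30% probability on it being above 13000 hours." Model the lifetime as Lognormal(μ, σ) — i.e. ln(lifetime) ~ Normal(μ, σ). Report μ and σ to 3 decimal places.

If T ~ Lognormal(μ,σ) then ln T ~ Normal(μ,σ), so the p-quantile of ln T is μ + z_p·σ.
ln(2100) = 7.65 and ln(13000) = 9.473; z_{0.09} = -1.341, z_{0.7} = 0.5244.
σ = (9.473 − 7.65)/(0.5244 − (-1.341)) = 0.977.
μ = 7.65 − (-1.341)·0.977 = 8.960.

μ ≈ 8.960, σ ≈ 0.977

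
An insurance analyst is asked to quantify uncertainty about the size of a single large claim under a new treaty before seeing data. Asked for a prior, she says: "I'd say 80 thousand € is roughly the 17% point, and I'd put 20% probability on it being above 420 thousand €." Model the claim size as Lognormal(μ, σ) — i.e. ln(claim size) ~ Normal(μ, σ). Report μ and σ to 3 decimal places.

μ ≈ 5.263, σ ≈ 0.923

If T ~ Lognormal(μ,σ) then ln T ~ Normal(μ,σ), so the p-quantile of ln T is μ + z_p·σ.
ln(80) = 4.382 and ln(420) = 6.04; z_{0.17} = -0.9542, z_{0.8} = 0.8416.
σ = (6.04 − 4.382)/(0.8416 − (-0.9542)) = 0.923.
μ = 4.382 − (-0.9542)·0.923 = 5.263.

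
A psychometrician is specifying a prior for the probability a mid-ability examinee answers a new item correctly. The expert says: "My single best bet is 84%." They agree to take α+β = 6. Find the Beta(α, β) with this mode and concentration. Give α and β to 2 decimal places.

For α,β > 1 the Beta mode is (α−1)/(α+β−2). With α+β = 6, the mode is (α−1)/4.
Set (α−1)/4 = 0.84 → α = 1 + 0.84·4 = 4.36.
β = 6 − α = 1.64.

α = 4.36, β = 1.64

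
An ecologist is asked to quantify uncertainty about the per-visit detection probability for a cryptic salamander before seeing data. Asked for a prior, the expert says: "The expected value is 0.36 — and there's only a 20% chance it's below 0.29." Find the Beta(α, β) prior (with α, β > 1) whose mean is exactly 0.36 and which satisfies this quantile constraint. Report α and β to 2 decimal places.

With mean 0.36 fixed, write α = 0.36s, β = 0.64s where s = α+β.
Need P(θ < 0.29) = 0.2 under Beta(0.36s, 0.64s). Normal approximation: (q−m)/√(m(1−m)/s) ≈ z_{0.2} = -0.842, so s ≈ 0.36·0.64·(-0.842)²/(0.29−0.36)² = 33.3.
At s = 33.3: P(θ<0.29) ≈ 0.203. Adjusting to match 0.2 gives s ≈ 34.07.
So α = 0.36·34.07 ≈ 12.26, β = 0.64·34.07 ≈ 21.80.

α ≈ 12.26, β ≈ 21.80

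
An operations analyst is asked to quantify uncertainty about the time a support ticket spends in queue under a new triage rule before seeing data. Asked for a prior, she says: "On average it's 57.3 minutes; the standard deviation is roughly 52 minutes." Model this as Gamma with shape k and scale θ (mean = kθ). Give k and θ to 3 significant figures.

For Gamma(k, scale θ): mean = kθ, variance = kθ², so CV = 1/√k.
CV = SD/mean = 52/57.3 = 0.9075, hence k = 1/CV² = 1.21.
Then θ = mean/k = 57.3/1.21 = 47.2.

k ≈ 1.21, θ ≈ 47.2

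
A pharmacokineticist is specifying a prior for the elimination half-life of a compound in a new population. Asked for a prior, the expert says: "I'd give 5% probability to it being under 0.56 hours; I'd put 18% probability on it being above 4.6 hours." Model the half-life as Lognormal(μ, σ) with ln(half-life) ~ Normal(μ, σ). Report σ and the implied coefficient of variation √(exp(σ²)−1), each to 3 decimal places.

σ ≈ 0.823, CV ≈ 0.983

If T ~ Lognormal(μ,σ) then ln T ~ Normal(μ,σ), so the p-quantile of ln T is μ + z_p·σ.
ln(0.56) = -0.5798 and ln(4.6) = 1.526; z_{0.05} = -1.645, z_{0.82} = 0.9154.
σ = (1.526 − -0.5798)/(0.9154 − (-1.645)) = 0.823.
μ = -0.5798 − (-1.645)·0.823 = 0.773.
CV = √(exp(σ²)−1) = √(exp(0.6766)−1) = 0.983.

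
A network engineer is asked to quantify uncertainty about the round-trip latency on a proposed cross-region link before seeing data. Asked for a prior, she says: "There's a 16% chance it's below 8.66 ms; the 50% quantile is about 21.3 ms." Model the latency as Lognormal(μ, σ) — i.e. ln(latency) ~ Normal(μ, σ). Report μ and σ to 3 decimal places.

If T ~ Lognormal(μ,σ) then ln T ~ Normal(μ,σ), so the p-quantile of ln T is μ + z_p·σ.
ln(8.66) = 2.159 and ln(21.3) = 3.059; z_{0.16} = -0.9945, z_{0.5} = 0.
σ = (3.059 − 2.159)/(0 − (-0.9945)) = 0.905.
μ = 2.159 − (-0.9945)·0.905 = 3.059.

μ ≈ 3.059, σ ≈ 0.905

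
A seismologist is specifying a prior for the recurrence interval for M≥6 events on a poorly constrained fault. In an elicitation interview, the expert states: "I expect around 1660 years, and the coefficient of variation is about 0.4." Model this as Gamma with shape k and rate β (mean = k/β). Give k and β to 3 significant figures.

For Gamma(k, rate β): mean = k/β, variance = k/β², so CV = 1/√k.
CV = 0.4, hence k = 1/CV² = 6.25.
Then β = k/mean = 6.25/1660 = 0.00377.

k ≈ 6.25, β ≈ 0.00377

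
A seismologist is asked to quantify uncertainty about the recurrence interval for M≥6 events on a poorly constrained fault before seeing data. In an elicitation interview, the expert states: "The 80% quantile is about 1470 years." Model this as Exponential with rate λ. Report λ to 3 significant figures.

λ ≈ 0.00109

P(T < 1470.0) = 1 − e^(−λ·1470.0) = 0.8, so λ = −ln(1−0.8)/1470.0 = −ln(0.2)/1470.0 = 0.00109.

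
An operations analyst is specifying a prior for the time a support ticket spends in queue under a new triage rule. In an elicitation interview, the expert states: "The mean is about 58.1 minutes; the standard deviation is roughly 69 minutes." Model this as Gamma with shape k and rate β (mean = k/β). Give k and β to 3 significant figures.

k ≈ 0.709, β ≈ 0.0122

For Gamma(k, rate β): mean = k/β, variance = k/β², so CV = 1/√k.
CV = SD/mean = 69/58.1 = 1.188, hence k = 1/CV² = 0.709.
Then β = k/mean = 0.709/58.1 = 0.0122.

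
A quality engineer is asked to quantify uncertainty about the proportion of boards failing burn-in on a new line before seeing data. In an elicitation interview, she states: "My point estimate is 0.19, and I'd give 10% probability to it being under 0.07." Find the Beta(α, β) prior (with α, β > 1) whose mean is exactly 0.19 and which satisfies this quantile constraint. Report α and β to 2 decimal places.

With mean 0.19 fixed, write α = 0.19s, β = 0.81s where s = α+β.
Need P(θ < 0.07) = 0.1 under Beta(0.19s, 0.81s). Normal approximation: (q−m)/√(m(1−m)/s) ≈ z_{0.1} = -1.28, so s ≈ 0.19·0.81·(-1.28)²/(0.07−0.19)² = 17.6.
At s = 17.6: P(θ<0.07) ≈ 0.067. Adjusting to match 0.1 gives s ≈ 13.63.
So α = 0.19·13.63 ≈ 2.59, β = 0.81·13.63 ≈ 11.04.

α ≈ 2.59, β ≈ 11.04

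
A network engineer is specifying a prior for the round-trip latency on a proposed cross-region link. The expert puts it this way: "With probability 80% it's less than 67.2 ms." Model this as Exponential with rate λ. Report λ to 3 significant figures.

λ ≈ 0.0239

P(T < 67.2) = 1 − e^(−λ·67.2) = 0.8, so λ = −ln(1−0.8)/67.2 = −ln(0.2)/67.2 = 0.0239.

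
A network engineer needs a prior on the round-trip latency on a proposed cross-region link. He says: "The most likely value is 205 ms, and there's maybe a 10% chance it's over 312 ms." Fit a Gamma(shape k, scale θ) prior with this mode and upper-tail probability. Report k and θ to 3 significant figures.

k ≈ 11.6, θ ≈ 19.4

Gamma(k,θ) with k>1 has mode (k−1)θ, so θ = 205/(k−1).
Need P(X < 312) = 0.9 with θ tied to k this way. Start at k = 2, θ = 205: P(X<312) ≈ 0.449.
Too low — raise k to concentrate. Iterating converges to k ≈ 11.6.
Then θ = 205/(11.6−1) ≈ 19.4.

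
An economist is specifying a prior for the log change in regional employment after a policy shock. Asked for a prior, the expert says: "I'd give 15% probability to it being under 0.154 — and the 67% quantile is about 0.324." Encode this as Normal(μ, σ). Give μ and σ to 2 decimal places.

The p-quantile of Normal(μ,σ) is μ + z_p·σ, with z_{0.15} = -1.036 and z_{0.67} = 0.4399.
Eliminate σ: μ = (z₂·x₁ − z₁·x₂)/(z₂ − z₁) = (0.4399·0.154 − (-1.036)·0.324)/1.476 = 0.27.
Then σ = (x₂ − x₁)/(z₂ − z₁) = (0.324 − 0.154)/1.476 = 0.12.

μ = 0.27, σ = 0.12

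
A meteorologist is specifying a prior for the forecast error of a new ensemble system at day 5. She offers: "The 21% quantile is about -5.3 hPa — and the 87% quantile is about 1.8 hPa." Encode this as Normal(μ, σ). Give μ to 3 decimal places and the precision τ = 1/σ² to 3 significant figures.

The p-quantile of Normal(μ,σ) is μ + z_p·σ, with z_{0.21} = -0.8064 and z_{0.87} = 1.126.
Eliminate σ: μ = (z₂·x₁ − z₁·x₂)/(z₂ − z₁) = (1.126·-5.3 − (-0.8064)·1.8)/1.933 = -2.338.
Then σ = (x₂ − x₁)/(z₂ − z₁) = (1.8 − -5.3)/1.933 = 3.673.
Precision τ = 1/σ² = 1/3.673² = 0.0741.

μ = -2.338, τ = 0.0741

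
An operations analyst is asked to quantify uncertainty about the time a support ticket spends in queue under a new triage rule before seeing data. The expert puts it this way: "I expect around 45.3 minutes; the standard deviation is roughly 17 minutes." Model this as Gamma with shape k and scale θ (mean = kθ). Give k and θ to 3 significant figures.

For Gamma(k, scale θ): mean = kθ, variance = kθ², so CV = 1/√k.
CV = SD/mean = 17/45.3 = 0.3753, hence k = 1/CV² = 7.1.
Then θ = mean/k = 45.3/7.1 = 6.38.

k ≈ 7.1, θ ≈ 6.38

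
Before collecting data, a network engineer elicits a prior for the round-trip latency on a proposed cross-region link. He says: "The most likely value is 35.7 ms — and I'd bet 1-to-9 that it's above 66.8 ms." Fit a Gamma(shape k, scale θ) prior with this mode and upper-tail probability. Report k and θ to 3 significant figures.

Gamma(k,θ) with k>1 has mode (k−1)θ, so θ = 35.7/(k−1).
Need P(X < 66.8) = 0.9 with θ tied to k this way. Start at k = 2, θ = 35.7: P(X<66.8) ≈ 0.558.
Too low — raise k to concentrate. Iterating converges to k ≈ 5.87.
Then θ = 35.7/(5.87−1) ≈ 7.34.

k ≈ 5.87, θ ≈ 7.34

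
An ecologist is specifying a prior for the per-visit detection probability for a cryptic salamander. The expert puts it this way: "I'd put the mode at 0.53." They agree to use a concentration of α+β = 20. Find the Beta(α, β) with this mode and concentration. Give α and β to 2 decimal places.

For α,β > 1 the Beta mode is (α−1)/(α+β−2). With α+β = 20, the mode is (α−1)/18.
Set (α−1)/18 = 0.53 → α = 1 + 0.53·18 = 10.54.
β = 20 − α = 9.46.

α = 10.54, β = 9.46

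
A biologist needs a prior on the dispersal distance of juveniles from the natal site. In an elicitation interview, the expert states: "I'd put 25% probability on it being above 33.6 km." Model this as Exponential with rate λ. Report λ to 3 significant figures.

P(T > 33.6) = e^(−λ·33.6) = 0.25, so λ = −ln(0.25)/33.6 = 0.0413.

λ ≈ 0.0413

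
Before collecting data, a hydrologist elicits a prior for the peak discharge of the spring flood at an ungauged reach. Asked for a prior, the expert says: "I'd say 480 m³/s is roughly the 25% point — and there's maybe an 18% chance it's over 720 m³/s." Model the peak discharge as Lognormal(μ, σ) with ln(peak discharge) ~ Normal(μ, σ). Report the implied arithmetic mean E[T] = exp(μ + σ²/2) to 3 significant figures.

E[T] ≈ 589 m³/s

If T ~ Lognormal(μ,σ) then ln T ~ Normal(μ,σ), so the p-quantile of ln T is μ + z_p·σ.
ln(480) = 6.174 and ln(720) = 6.579; z_{0.25} = -0.6745, z_{0.82} = 0.9154.
σ = (6.579 − 6.174)/(0.9154 − (-0.6745)) = 0.255.
μ = 6.174 − (-0.6745)·0.255 = 6.346.
E[T] = exp(μ + σ²/2) = exp(6.346 + 0.0325) = 589 m³/s.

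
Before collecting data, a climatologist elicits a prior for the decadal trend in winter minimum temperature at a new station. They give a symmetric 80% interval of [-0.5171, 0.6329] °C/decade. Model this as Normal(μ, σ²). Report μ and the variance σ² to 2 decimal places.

μ = 0.06, σ² = 0.20

A symmetric 80% interval runs μ ± z·σ with z = 1.282.
Half-width = 0.575, so σ = 0.575/1.282 = 0.449 and σ² = 0.20.
μ is the interval midpoint, 0.06.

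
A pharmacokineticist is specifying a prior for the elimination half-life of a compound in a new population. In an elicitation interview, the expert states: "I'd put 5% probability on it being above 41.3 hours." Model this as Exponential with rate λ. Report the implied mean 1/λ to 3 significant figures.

mean ≈ 13.8 hours

P(T > 41.3) = e^(−λ·41.3) = 0.05, so λ = −ln(0.05)/41.3 = 0.0725.
Mean = 1/λ = 13.8 hours.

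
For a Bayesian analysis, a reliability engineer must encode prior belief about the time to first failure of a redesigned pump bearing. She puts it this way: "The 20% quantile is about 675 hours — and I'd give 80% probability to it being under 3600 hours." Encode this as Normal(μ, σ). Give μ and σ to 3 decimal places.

μ = 2137.500, σ = 1737.718

For Normal(μ,σ), the p-quantile is μ + z_p·σ. Here z_{0.2} = -0.8416, z_{0.8} = 0.8416.
So 675 = μ − 0.8416σ and 3600 = μ + 0.8416σ.
Subtracting: σ = (3600 − 675)/(0.8416 − (-0.8416)) = 1737.718.
Then μ = 675 − (-0.8416)·1737.718 = 2137.500.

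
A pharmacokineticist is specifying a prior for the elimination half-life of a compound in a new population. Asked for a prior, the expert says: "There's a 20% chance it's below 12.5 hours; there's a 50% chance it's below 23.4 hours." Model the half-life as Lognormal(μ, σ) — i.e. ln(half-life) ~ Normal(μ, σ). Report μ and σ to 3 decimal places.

If T ~ Lognormal(μ,σ) then ln T ~ Normal(μ,σ), so the p-quantile of ln T is μ + z_p·σ.
ln(12.5) = 2.526 and ln(23.4) = 3.153; z_{0.2} = -0.8416, z_{0.5} = 0.
σ = (3.153 − 2.526)/(0 − (-0.8416)) = 0.745.
μ = 2.526 − (-0.8416)·0.745 = 3.153.

μ ≈ 3.153, σ ≈ 0.745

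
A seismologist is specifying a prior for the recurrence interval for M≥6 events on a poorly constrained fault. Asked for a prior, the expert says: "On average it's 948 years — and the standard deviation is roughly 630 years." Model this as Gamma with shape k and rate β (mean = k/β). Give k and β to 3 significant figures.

For Gamma(k, rate β): mean = k/β, variance = k/β², so CV = 1/√k.
CV = SD/mean = 630/948 = 0.6646, hence k = 1/CV² = 2.26.
Then β = k/mean = 2.26/948 = 0.00239.

k ≈ 2.26, β ≈ 0.00239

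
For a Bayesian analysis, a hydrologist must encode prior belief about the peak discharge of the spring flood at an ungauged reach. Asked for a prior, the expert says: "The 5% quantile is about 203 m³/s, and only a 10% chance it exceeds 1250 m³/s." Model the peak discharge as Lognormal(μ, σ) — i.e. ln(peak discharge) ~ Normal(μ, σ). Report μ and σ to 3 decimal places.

If T ~ Lognormal(μ,σ) then ln T ~ Normal(μ,σ), so the p-quantile of ln T is μ + z_p·σ.
ln(203) = 5.313 and ln(1250) = 7.131; z_{0.05} = -1.645, z_{0.9} = 1.282.
σ = (7.131 − 5.313)/(1.282 − (-1.645)) = 0.621.
μ = 5.313 − (-1.645)·0.621 = 6.335.

μ ≈ 6.335, σ ≈ 0.621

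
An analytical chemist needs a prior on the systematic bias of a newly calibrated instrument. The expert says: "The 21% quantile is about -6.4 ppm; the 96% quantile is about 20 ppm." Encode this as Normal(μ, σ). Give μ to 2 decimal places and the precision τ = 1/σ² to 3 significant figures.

μ = 1.93, τ = 0.00938

For Normal(μ,σ), the p-quantile is μ + z_p·σ. Here z_{0.21} = -0.8064, z_{0.96} = 1.751.
So -6.4 = μ − 0.8064σ and 20 = μ + 1.751σ.
Subtracting: σ = (20 − -6.4)/(1.751 − (-0.8064)) = 10.32.
Then μ = -6.4 − (-0.8064)·10.32 = 1.93.
Precision τ = 1/σ² = 1/10.32² = 0.00938.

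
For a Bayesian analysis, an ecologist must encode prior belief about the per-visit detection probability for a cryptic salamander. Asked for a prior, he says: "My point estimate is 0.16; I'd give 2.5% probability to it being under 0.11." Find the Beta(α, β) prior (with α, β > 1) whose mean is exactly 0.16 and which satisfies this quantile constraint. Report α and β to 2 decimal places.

With mean 0.16 fixed, write α = 0.16s, β = 0.84s where s = α+β.
Need P(θ < 0.11) = 0.025 under Beta(0.16s, 0.84s). Normal approximation: (q−m)/√(m(1−m)/s) ≈ z_{0.025} = -1.96, so s ≈ 0.16·0.84·(-1.96)²/(0.11−0.16)² = 206.5.
At s = 206.5: P(θ<0.11) ≈ 0.017. Adjusting to match 0.025 gives s ≈ 177.51.
So α = 0.16·177.51 ≈ 28.40, β = 0.84·177.51 ≈ 149.11.

α ≈ 28.40, β ≈ 149.11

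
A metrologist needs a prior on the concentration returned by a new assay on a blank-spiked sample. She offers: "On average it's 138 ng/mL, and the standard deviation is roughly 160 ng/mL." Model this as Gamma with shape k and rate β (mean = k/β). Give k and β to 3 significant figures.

For Gamma(k, rate β): mean = k/β, variance = k/β², so CV = 1/√k.
CV = SD/mean = 160/138 = 1.159, hence k = 1/CV² = 0.744.
Then β = k/mean = 0.744/138 = 0.00539.

k ≈ 0.744, β ≈ 0.00539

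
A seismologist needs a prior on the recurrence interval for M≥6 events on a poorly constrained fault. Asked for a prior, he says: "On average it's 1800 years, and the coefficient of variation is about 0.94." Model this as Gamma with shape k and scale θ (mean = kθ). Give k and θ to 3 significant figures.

For Gamma(k, scale θ): mean = kθ, variance = kθ², so CV = 1/√k.
CV = 0.94, hence k = 1/CV² = 1.13.
Then θ = mean/k = 1800/1.13 = 1590.

k ≈ 1.13, θ ≈ 1590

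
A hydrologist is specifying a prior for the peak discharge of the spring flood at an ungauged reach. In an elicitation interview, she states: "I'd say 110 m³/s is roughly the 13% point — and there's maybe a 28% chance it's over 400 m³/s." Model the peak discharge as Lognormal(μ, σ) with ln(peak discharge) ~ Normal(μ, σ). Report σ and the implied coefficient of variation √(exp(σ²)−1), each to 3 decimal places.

If T ~ Lognormal(μ,σ) then ln T ~ Normal(μ,σ), so the p-quantile of ln T is μ + z_p·σ.
ln(110) = 4.7 and ln(400) = 5.991; z_{0.13} = -1.126, z_{0.72} = 0.5828.
σ = (5.991 − 4.7)/(0.5828 − (-1.126)) = 0.755.
μ = 4.7 − (-1.126)·0.755 = 5.551.
CV = √(exp(σ²)−1) = √(exp(0.5705)−1) = 0.877.

σ ≈ 0.755, CV ≈ 0.877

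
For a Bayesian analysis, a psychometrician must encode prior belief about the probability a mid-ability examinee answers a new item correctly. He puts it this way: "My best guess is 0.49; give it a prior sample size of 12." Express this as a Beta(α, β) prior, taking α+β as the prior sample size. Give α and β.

α = 5.88, β = 6.12

Under the effective-sample-size interpretation, Beta(α, β) has prior mean α/(α+β) and prior sample size α+β.
So α+β = 12 and α/(α+β) = 0.49, giving α = 0.49·12 = 5.88 and β = 12 − 5.88 = 6.12.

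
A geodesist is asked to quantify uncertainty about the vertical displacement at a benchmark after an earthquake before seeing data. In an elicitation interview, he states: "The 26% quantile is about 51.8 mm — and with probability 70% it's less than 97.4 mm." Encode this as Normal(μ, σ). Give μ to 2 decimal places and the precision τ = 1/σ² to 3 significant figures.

For Normal(μ,σ), the p-quantile is μ + z_p·σ. Here z_{0.26} = -0.6433, z_{0.7} = 0.5244.
So 51.8 = μ − 0.6433σ and 97.4 = μ + 0.5244σ.
Subtracting: σ = (97.4 − 51.8)/(0.5244 − (-0.6433)) = 39.05.
Then μ = 51.8 − (-0.6433)·39.05 = 76.92.
Precision τ = 1/σ² = 1/39.05² = 0.000656.

μ = 76.92, τ = 0.000656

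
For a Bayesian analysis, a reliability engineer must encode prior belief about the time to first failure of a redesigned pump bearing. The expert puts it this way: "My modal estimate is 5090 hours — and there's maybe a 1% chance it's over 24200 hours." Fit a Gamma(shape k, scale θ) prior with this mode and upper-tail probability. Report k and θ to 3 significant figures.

Gamma(k,θ) with k>1 has mode (k−1)θ, so θ = 5090/(k−1).
Need P(X < 24200) = 0.99 with θ tied to k this way. Start at k = 2, θ = 5090: P(X<24200) ≈ 0.950.
Too low — raise k to concentrate. Iterating converges to k ≈ 2.64.
Then θ = 5090/(2.64−1) ≈ 3110.

k ≈ 2.64, θ ≈ 3110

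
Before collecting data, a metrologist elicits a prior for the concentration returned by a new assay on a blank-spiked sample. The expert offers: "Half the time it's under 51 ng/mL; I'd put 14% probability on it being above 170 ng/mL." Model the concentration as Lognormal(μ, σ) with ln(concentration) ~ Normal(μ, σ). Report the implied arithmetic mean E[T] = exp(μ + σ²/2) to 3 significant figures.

If T ~ Lognormal(μ,σ) then ln T ~ Normal(μ,σ), so the p-quantile of ln T is μ + z_p·σ.
ln(51) = 3.932 and ln(170) = 5.136; z_{0.5} = 0, z_{0.86} = 1.08.
σ = (5.136 − 3.932)/(1.08 − (0)) = 1.114.
μ = 3.932 − (0)·1.114 = 3.932.
E[T] = exp(μ + σ²/2) = exp(3.932 + 0.6210) = 94.9 ng/mL.

E[T] ≈ 94.9 ng/mL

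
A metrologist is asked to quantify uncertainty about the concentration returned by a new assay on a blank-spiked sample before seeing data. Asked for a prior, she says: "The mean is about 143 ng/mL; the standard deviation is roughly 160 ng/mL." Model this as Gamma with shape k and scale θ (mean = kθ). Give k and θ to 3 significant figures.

k ≈ 0.799, θ ≈ 179

For Gamma(k, scale θ): mean = kθ, variance = kθ², so CV = 1/√k.
CV = SD/mean = 160/143 = 1.119, hence k = 1/CV² = 0.799.
Then θ = mean/k = 143/0.799 = 179.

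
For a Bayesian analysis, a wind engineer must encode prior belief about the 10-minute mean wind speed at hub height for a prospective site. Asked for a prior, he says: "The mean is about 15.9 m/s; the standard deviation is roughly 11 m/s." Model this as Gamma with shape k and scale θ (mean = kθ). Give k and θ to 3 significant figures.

k ≈ 2.09, θ ≈ 7.61

For Gamma(k, scale θ): mean = kθ, variance = kθ², so CV = 1/√k.
CV = SD/mean = 11/15.9 = 0.6918, hence k = 1/CV² = 2.09.
Then θ = mean/k = 15.9/2.09 = 7.61.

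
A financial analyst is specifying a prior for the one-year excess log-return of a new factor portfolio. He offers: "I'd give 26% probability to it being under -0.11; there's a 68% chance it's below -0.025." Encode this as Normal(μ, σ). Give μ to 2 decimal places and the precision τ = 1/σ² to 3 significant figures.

μ = -0.06, τ = 171

The p-quantile of Normal(μ,σ) is μ + z_p·σ, with z_{0.26} = -0.6433 and z_{0.68} = 0.4677.
Eliminate σ: μ = (z₂·x₁ − z₁·x₂)/(z₂ − z₁) = (0.4677·-0.11 − (-0.6433)·-0.025)/1.111 = -0.06.
Then σ = (x₂ − x₁)/(z₂ − z₁) = (-0.025 − -0.11)/1.111 = 0.08.
Precision τ = 1/σ² = 1/0.0765² = 171.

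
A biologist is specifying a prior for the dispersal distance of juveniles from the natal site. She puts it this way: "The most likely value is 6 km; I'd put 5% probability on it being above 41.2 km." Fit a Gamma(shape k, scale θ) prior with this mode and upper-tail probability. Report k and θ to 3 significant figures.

Gamma(k,θ) with k>1 has mode (k−1)θ, so θ = 6/(k−1).
Need P(X < 41.2) = 0.95 with θ tied to k this way. Start at k = 2, θ = 6: P(X<41.2) ≈ 0.992.
Too high — lower k to spread out. Iterating converges to k ≈ 1.59.
Then θ = 6/(1.59−1) ≈ 10.1.

k ≈ 1.59, θ ≈ 10.1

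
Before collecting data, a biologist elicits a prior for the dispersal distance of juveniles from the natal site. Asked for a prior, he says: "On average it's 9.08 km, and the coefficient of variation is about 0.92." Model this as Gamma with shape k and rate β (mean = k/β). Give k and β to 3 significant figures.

For Gamma(k, rate β): mean = k/β, variance = k/β², so CV = 1/√k.
CV = 0.92, hence k = 1/CV² = 1.18.
Then β = k/mean = 1.18/9.08 = 0.13.

k ≈ 1.18, β ≈ 0.13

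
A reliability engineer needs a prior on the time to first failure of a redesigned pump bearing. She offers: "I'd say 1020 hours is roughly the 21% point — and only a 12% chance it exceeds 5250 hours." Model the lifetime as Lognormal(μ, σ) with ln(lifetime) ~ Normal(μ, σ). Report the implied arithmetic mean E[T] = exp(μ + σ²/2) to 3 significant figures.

E[T] ≈ 2800 hours

If T ~ Lognormal(μ,σ) then ln T ~ Normal(μ,σ), so the p-quantile of ln T is μ + z_p·σ.
ln(1020) = 6.928 and ln(5250) = 8.566; z_{0.21} = -0.8064, z_{0.88} = 1.175.
σ = (8.566 − 6.928)/(1.175 − (-0.8064)) = 0.827.
μ = 6.928 − (-0.8064)·0.827 = 7.594.
E[T] = exp(μ + σ²/2) = exp(7.594 + 0.3419) = 2800 hours.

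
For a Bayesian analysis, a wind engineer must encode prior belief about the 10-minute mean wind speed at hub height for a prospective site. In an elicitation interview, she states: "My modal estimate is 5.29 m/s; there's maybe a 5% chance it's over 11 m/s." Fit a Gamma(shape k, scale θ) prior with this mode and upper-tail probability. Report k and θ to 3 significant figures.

k ≈ 6.16, θ ≈ 1.03

Gamma(k,θ) with k>1 has mode (k−1)θ, so θ = 5.29/(k−1).
Need P(X < 11) = 0.95 with θ tied to k this way. Start at k = 2, θ = 5.29: P(X<11) ≈ 0.615.
Too low — raise k to concentrate. Iterating converges to k ≈ 6.16.
Then θ = 5.29/(6.16−1) ≈ 1.03.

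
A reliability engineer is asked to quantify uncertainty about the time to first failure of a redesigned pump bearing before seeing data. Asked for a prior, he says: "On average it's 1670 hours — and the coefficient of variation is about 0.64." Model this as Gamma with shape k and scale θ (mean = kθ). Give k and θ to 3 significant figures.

For Gamma(k, scale θ): mean = kθ, variance = kθ², so CV = 1/√k.
CV = 0.64, hence k = 1/CV² = 2.44.
Then θ = mean/k = 1670/2.44 = 684.

k ≈ 2.44, θ ≈ 684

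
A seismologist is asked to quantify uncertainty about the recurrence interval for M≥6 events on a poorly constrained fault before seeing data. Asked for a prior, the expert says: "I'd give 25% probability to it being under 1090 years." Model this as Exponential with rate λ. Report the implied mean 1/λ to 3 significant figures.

mean ≈ 3790 years

P(T < 1090.0) = 1 − e^(−λ·1090.0) = 0.25, so λ = −ln(1−0.25)/1090.0 = −ln(0.75)/1090.0 = 0.000264.
Mean = 1/λ = 3790 years.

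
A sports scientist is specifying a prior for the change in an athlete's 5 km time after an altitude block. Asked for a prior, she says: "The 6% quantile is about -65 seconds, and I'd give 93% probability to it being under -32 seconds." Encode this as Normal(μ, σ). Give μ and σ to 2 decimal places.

μ = -48.07, σ = 10.89

For Normal(μ,σ), the p-quantile is μ + z_p·σ. Here z_{0.06} = -1.555, z_{0.93} = 1.476.
So -65 = μ − 1.555σ and -32 = μ + 1.476σ.
Subtracting: σ = (-32 − -65)/(1.476 − (-1.555)) = 10.89.
Then μ = -65 − (-1.555)·10.89 = -48.07.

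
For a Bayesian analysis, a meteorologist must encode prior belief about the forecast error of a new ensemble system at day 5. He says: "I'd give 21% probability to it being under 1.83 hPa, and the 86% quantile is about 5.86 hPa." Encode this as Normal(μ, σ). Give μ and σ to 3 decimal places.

For Normal(μ,σ), the p-quantile is μ + z_p·σ. Here z_{0.21} = -0.8064, z_{0.86} = 1.08.
So 1.83 = μ − 0.8064σ and 5.86 = μ + 1.08σ.
Subtracting: σ = (5.86 − 1.83)/(1.08 − (-0.8064)) = 2.136.
Then μ = 1.83 − (-0.8064)·2.136 = 3.552.

μ = 3.552, σ = 2.136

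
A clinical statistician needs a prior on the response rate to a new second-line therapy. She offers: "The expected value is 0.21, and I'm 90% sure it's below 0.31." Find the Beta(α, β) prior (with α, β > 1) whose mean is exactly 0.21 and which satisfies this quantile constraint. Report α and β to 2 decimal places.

α ≈ 6.07, β ≈ 22.84

With mean 0.21 fixed, write α = 0.21s, β = 0.79s where s = α+β.
Need P(θ < 0.31) = 0.9 under Beta(0.21s, 0.79s). Normal approximation: (q−m)/√(m(1−m)/s) ≈ z_{0.9} = 1.28, so s ≈ 0.21·0.79·(1.28)²/(0.31−0.21)² = 27.2.
At s = 27.2: P(θ<0.31) ≈ 0.894. Adjusting to match 0.9 gives s ≈ 28.91.
So α = 0.21·28.91 ≈ 6.07, β = 0.79·28.91 ≈ 22.84.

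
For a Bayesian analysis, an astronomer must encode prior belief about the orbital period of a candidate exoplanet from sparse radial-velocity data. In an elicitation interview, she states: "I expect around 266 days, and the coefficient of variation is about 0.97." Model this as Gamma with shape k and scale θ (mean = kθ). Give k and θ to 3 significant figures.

k ≈ 1.06, θ ≈ 250

For Gamma(k, scale θ): mean = kθ, variance = kθ², so CV = 1/√k.
CV = 0.97, hence k = 1/CV² = 1.06.
Then θ = mean/k = 266/1.06 = 250.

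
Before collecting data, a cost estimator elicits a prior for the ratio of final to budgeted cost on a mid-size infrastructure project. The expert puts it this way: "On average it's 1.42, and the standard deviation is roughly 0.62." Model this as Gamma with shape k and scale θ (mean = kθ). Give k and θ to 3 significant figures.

k ≈ 5.25, θ ≈ 0.271

For Gamma(k, scale θ): mean = kθ, variance = kθ², so CV = 1/√k.
CV = SD/mean = 0.62/1.42 = 0.4366, hence k = 1/CV² = 5.25.
Then θ = mean/k = 1.42/5.25 = 0.271.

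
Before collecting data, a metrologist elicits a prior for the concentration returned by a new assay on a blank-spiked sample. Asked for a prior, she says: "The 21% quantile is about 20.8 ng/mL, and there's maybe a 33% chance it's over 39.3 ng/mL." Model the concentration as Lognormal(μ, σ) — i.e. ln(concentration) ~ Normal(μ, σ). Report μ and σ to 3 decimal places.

μ ≈ 3.447, σ ≈ 0.511

If T ~ Lognormal(μ,σ) then ln T ~ Normal(μ,σ), so the p-quantile of ln T is μ + z_p·σ.
ln(20.8) = 3.035 and ln(39.3) = 3.671; z_{0.21} = -0.8064, z_{0.67} = 0.4399.
σ = (3.671 − 3.035)/(0.4399 − (-0.8064)) = 0.511.
μ = 3.035 − (-0.8064)·0.511 = 3.447.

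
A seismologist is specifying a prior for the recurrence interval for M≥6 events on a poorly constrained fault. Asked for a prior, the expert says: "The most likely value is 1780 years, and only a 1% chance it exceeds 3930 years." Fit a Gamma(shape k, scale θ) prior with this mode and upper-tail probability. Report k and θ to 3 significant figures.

Gamma(k,θ) with k>1 has mode (k−1)θ, so θ = 1780/(k−1).
Need P(X < 3930) = 0.99 with θ tied to k this way. Start at k = 2, θ = 1780: P(X<3930) ≈ 0.647.
Too low — raise k to concentrate. Iterating converges to k ≈ 8.68.
Then θ = 1780/(8.68−1) ≈ 232.

k ≈ 8.68, θ ≈ 232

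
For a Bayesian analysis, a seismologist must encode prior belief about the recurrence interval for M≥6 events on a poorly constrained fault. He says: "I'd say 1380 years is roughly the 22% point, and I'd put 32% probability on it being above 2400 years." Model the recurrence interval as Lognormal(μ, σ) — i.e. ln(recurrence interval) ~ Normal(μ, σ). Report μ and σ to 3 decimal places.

If T ~ Lognormal(μ,σ) then ln T ~ Normal(μ,σ), so the p-quantile of ln T is μ + z_p·σ.
ln(1380) = 7.23 and ln(2400) = 7.783; z_{0.22} = -0.7722, z_{0.68} = 0.4677.
σ = (7.783 − 7.23)/(0.4677 − (-0.7722)) = 0.446.
μ = 7.23 − (-0.7722)·0.446 = 7.574.

μ ≈ 7.574, σ ≈ 0.446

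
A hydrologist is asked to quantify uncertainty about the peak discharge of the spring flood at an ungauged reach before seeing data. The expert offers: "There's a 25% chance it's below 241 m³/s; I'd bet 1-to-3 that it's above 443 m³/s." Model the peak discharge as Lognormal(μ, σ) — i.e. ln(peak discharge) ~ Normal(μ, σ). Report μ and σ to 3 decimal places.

μ ≈ 5.789, σ ≈ 0.451

If T ~ Lognormal(μ,σ) then ln T ~ Normal(μ,σ), so the p-quantile of ln T is μ + z_p·σ.
ln(241) = 5.485 and ln(443) = 6.094; z_{0.25} = -0.6745, z_{0.75} = 0.6745.
σ = (6.094 − 5.485)/(0.6745 − (-0.6745)) = 0.451.
μ = 5.485 − (-0.6745)·0.451 = 5.789.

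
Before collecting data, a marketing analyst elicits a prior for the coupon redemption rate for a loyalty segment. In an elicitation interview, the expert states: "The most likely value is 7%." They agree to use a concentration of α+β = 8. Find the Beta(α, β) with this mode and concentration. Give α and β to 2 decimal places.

α = 1.42, β = 6.58

For α,β > 1 the Beta mode is (α−1)/(α+β−2). With α+β = 8, the mode is (α−1)/6.
Set (α−1)/6 = 0.07 → α = 1 + 0.07·6 = 1.42.
β = 8 − α = 6.58.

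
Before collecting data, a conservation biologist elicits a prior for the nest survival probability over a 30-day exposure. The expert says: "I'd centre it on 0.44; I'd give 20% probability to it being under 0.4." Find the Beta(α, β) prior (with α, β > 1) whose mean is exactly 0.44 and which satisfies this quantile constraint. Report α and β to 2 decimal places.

α ≈ 48.30, β ≈ 61.48

With mean 0.44 fixed, write α = 0.44s, β = 0.56s where s = α+β.
Need P(θ < 0.4) = 0.2 under Beta(0.44s, 0.56s). Normal approximation: (q−m)/√(m(1−m)/s) ≈ z_{0.2} = -0.842, so s ≈ 0.44·0.56·(-0.842)²/(0.4−0.44)² = 109.1.
At s = 109.1: P(θ<0.4) ≈ 0.201. Adjusting to match 0.2 gives s ≈ 109.78.
So α = 0.44·109.78 ≈ 48.30, β = 0.56·109.78 ≈ 61.48.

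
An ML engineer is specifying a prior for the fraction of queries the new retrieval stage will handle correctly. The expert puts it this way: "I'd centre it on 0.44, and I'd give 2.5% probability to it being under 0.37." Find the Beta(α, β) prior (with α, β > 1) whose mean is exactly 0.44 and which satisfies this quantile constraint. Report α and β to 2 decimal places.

α ≈ 82.92, β ≈ 105.53

With mean 0.44 fixed, write α = 0.44s, β = 0.56s where s = α+β.
Need P(θ < 0.37) = 0.025 under Beta(0.44s, 0.56s). Normal approximation: (q−m)/√(m(1−m)/s) ≈ z_{0.025} = -1.96, so s ≈ 0.44·0.56·(-1.96)²/(0.37−0.44)² = 193.2.
At s = 193.2: P(θ<0.37) ≈ 0.024. Adjusting to match 0.025 gives s ≈ 188.44.
So α = 0.44·188.44 ≈ 82.92, β = 0.56·188.44 ≈ 105.53.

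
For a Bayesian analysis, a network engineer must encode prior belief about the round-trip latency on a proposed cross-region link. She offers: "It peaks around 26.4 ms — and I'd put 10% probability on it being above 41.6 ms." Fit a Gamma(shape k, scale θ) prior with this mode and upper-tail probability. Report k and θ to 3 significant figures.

Gamma(k,θ) with k>1 has mode (k−1)θ, so θ = 26.4/(k−1).
Need P(X < 41.6) = 0.9 with θ tied to k this way. Start at k = 2, θ = 26.4: P(X<41.6) ≈ 0.467.
Too low — raise k to concentrate. Iterating converges to k ≈ 10.1.
Then θ = 26.4/(10.1−1) ≈ 2.91.

k ≈ 10.1, θ ≈ 2.91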